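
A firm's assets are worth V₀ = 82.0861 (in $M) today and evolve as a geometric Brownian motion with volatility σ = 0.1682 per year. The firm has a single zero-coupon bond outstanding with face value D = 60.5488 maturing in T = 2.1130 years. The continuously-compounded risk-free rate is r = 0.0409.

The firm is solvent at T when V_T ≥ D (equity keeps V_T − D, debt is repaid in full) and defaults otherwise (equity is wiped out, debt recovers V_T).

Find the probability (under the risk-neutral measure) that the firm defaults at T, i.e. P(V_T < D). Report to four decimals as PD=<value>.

PD=0.0700

d₁ = [ln(V₀/D) + (r + σ²/2)T] / (σ√T)
   = [ln(82.0861/60.5488) + (0.0409 + 0.5·0.1682²)·2.1130] / (0.1682·√2.1130)
   = [0.304319 + 0.116311] / 0.244498 = 1.720382
d₂ = d₁ − σ√T = 1.720382 − 0.244498 = 1.475884
risk-neutral PD = N(−d₂) = N(-1.475884) = 0.069988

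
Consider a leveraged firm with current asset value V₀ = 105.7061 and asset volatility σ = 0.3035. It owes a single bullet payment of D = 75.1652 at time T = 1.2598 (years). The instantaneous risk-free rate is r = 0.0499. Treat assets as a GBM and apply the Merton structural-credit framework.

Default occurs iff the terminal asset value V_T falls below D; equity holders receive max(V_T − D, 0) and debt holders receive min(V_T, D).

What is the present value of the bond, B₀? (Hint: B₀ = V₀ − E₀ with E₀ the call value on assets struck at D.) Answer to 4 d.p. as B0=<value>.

d₁ = [ln(V₀/D) + (r + σ²/2)T] / (σ√T)
   = [ln(105.7061/75.1652) + (0.0499 + 0.5·0.3035²)·1.2598] / (0.3035·√1.2598)
   = [0.340974 + 0.120886] / 0.340651 = 1.355816
d₂ = d₁ − σ√T = 1.355816 − 0.340651 = 1.015165
N(d₁) = 0.912421,  N(d₂) = 0.844986,  e^(−rT) = 0.939071
E₀ = V₀·N(d₁) − D·e^(−rT)·N(d₂)
   = 105.7061·0.912421 − 75.1652·0.939071·0.844986 = 36.804714
B₀ = V₀ − E₀ = 105.7061 − 36.804714 = 68.901386

B0=68.9014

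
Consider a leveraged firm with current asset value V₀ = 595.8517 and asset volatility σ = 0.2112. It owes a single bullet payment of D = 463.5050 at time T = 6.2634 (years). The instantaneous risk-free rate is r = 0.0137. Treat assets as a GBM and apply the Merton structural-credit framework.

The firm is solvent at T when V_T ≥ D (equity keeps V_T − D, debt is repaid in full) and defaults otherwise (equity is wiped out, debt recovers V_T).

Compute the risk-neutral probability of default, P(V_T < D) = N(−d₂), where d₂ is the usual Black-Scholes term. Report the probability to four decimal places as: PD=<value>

PD=0.3545

d₁ = [ln(V₀/D) + (r + σ²/2)T] / (σ√T)
   = [ln(595.8517/463.5050) + (0.0137 + 0.5·0.2112²)·6.2634] / (0.2112·√6.2634)
   = [0.251175 + 0.225499] / 0.528566 = 0.901826
d₂ = d₁ − σ√T = 0.901826 − 0.528566 = 0.373260
risk-neutral PD = N(−d₂) = N(-0.373260) = 0.354478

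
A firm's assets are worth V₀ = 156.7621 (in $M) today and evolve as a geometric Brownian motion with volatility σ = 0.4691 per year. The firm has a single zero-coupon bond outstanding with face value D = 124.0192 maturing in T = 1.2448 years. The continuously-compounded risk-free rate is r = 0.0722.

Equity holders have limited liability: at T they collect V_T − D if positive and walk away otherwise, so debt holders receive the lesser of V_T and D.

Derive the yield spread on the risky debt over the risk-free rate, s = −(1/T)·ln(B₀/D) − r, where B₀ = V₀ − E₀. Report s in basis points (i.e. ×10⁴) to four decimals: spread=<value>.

d₁ = [ln(V₀/D) + (r + σ²/2)T] / (σ√T)
   = [ln(156.7621/124.0192) + (0.0722 + 0.5·0.4691²)·1.2448] / (0.4691·√1.2448)
   = [0.234293 + 0.226837] / 0.523378 = 0.881065
d₂ = d₁ − σ√T = 0.881065 − 0.523378 = 0.357687
N(d₁) = 0.810859,  N(d₂) = 0.639711,  e^(−rT) = 0.914046
E₀ = V₀·N(d₁) − D·e^(−rT)·N(d₂)
   = 156.7621·0.810859 − 124.0192·0.914046·0.639711 = 54.594724
B₀ = V₀ − E₀ = 156.7621 − 54.594724 = 102.167376
spread = −(1/T)·ln(B₀/D) − r = −(1/1.2448)·ln(102.167376/124.0192) − 0.0722 = 0.08350693
in basis points: 0.08350693 × 10⁴ = 835.0693 bp

spread=835.0693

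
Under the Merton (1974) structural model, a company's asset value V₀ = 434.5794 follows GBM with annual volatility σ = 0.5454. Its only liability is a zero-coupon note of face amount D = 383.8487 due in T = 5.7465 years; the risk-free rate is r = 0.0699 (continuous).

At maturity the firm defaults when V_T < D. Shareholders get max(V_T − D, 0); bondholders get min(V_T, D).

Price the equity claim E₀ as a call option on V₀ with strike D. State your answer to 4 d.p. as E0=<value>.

d₁ = [ln(V₀/D) + (r + σ²/2)T] / (σ√T)
   = [ln(434.5794/383.8487) + (0.0699 + 0.5·0.5454²)·5.7465] / (0.5454·√5.7465)
   = [0.124130 + 1.256361] / 1.307425 = 1.055885
d₂ = d₁ − σ√T = 1.055885 − 1.307425 = -0.251540
N(d₁) = 0.854490,  N(d₂) = 0.400698,  e^(−rT) = 0.669195
E₀ = V₀·N(d₁) − D·e^(−rT)·N(d₂)
   = 434.5794·0.854490 − 383.8487·0.669195·0.400698 = 268.416432

E0=268.4164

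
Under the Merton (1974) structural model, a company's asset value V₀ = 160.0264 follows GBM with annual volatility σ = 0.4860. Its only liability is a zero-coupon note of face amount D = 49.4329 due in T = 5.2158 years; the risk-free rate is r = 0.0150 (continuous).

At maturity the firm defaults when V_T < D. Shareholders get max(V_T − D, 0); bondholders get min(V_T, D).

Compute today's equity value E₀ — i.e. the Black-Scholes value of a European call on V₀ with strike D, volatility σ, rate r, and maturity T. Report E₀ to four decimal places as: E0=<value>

d₁ = [ln(V₀/D) + (r + σ²/2)T] / (σ√T)
   = [ln(160.0264/49.4329) + (0.0150 + 0.5·0.4860²)·5.2158] / (0.4860·√5.2158)
   = [1.174723 + 0.694213] / 1.109933 = 1.683827
d₂ = d₁ − σ√T = 1.683827 − 1.109933 = 0.573894
N(d₁) = 0.953892,  N(d₂) = 0.716980,  e^(−rT) = 0.924745
E₀ = V₀·N(d₁) − D·e^(−rT)·N(d₂)
   = 160.0264·0.953892 − 49.4329·0.924745·0.716980 = 119.872771

E0=119.8728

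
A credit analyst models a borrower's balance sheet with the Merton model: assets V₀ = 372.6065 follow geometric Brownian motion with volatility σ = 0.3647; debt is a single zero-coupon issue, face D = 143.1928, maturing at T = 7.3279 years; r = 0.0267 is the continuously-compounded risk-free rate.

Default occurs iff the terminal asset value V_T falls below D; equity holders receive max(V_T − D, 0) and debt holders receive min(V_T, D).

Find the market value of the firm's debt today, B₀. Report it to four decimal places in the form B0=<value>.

d₁ = [ln(V₀/D) + (r + σ²/2)T] / (σ√T)
   = [ln(372.6065/143.1928) + (0.0267 + 0.5·0.3647²)·7.3279] / (0.3647·√7.3279)
   = [0.956331 + 0.682983] / 0.987246 = 1.660491
d₂ = d₁ − σ√T = 1.660491 − 0.987246 = 0.673245
N(d₁) = 0.951592,  N(d₂) = 0.749604,  e^(−rT) = 0.822296
E₀ = V₀·N(d₁) − D·e^(−rT)·N(d₂)
   = 372.6065·0.951592 − 143.1928·0.822296·0.749604 = 266.305881
B₀ = V₀ − E₀ = 372.6065 − 266.305881 = 106.300619

B0=106.3006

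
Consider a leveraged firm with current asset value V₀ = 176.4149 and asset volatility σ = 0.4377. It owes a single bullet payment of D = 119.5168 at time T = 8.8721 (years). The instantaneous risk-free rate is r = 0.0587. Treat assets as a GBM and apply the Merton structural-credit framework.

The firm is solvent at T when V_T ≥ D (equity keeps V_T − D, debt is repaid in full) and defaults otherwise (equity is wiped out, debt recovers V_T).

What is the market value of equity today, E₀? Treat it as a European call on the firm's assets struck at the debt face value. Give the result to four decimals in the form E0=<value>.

d₁ = [ln(V₀/D) + (r + σ²/2)T] / (σ√T)
   = [ln(176.4149/119.5168) + (0.0587 + 0.5·0.4377²)·8.8721] / (0.4377·√8.8721)
   = [0.389382 + 1.370656] / 1.303736 = 1.349995
d₂ = d₁ − σ√T = 1.349995 − 1.303736 = 0.046259
N(d₁) = 0.911491,  N(d₂) = 0.518448,  e^(−rT) = 0.594050
E₀ = V₀·N(d₁) − D·e^(−rT)·N(d₂)
   = 176.4149·0.911491 − 119.5168·0.594050·0.518448 = 123.991384

E0=123.9914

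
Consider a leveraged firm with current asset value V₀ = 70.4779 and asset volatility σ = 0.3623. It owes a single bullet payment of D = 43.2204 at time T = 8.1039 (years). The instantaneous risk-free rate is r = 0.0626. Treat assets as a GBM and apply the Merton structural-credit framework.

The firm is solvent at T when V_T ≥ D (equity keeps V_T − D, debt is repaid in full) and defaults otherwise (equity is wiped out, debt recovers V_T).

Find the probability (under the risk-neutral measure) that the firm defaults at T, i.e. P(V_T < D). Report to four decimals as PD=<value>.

PD=0.3262

d₁ = [ln(V₀/D) + (r + σ²/2)T] / (σ√T)
   = [ln(70.4779/43.2204) + (0.0626 + 0.5·0.3623²)·8.1039] / (0.3623·√8.1039)
   = [0.488987 + 1.039168] / 1.031372 = 1.481672
d₂ = d₁ − σ√T = 1.481672 − 1.031372 = 0.450300
risk-neutral PD = N(−d₂) = N(-0.450300) = 0.326247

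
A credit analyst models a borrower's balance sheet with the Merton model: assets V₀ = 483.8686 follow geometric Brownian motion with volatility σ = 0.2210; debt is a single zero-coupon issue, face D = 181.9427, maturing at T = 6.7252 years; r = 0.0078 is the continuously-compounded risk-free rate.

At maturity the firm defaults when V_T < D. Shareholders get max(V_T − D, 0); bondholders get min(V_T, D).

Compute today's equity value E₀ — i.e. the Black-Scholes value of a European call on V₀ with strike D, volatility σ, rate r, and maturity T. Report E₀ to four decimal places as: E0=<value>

E0=313.5262

d₁ = [ln(V₀/D) + (r + σ²/2)T] / (σ√T)
   = [ln(483.8686/181.9427) + (0.0078 + 0.5·0.2210²)·6.7252] / (0.2210·√6.7252)
   = [0.978122 + 0.216689] / 0.573119 = 2.084752
d₂ = d₁ − σ√T = 2.084752 − 0.573119 = 1.511632
N(d₁) = 0.981454,  N(d₂) = 0.934686,  e^(−rT) = 0.948896
E₀ = V₀·N(d₁) − D·e^(−rT)·N(d₂)
   = 483.8686·0.981454 − 181.9427·0.948896·0.934686 = 313.526248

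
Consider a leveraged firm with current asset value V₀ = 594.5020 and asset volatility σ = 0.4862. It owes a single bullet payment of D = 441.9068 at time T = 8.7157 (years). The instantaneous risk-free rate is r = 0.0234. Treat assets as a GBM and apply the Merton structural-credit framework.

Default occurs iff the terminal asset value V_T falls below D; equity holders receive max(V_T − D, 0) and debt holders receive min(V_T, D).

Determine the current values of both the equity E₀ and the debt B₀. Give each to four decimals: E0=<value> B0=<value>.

E0=381.0956 B0=213.4064

d₁ = [ln(V₀/D) + (r + σ²/2)T] / (σ√T)
   = [ln(594.5020/441.9068) + (0.0234 + 0.5·0.4862²)·8.7157] / (0.4862·√8.7157)
   = [0.296625 + 1.234101] / 1.435377 = 1.066428
d₂ = d₁ − σ√T = 1.066428 − 1.435377 = -0.368949
N(d₁) = 0.856885,  N(d₂) = 0.356083,  e^(−rT) = 0.815505
E₀ = V₀·N(d₁) − D·e^(−rT)·N(d₂)
   = 594.5020·0.856885 − 441.9068·0.815505·0.356083 = 381.095638
B₀ = V₀ − E₀ = 594.5020 − 381.095638 = 213.406362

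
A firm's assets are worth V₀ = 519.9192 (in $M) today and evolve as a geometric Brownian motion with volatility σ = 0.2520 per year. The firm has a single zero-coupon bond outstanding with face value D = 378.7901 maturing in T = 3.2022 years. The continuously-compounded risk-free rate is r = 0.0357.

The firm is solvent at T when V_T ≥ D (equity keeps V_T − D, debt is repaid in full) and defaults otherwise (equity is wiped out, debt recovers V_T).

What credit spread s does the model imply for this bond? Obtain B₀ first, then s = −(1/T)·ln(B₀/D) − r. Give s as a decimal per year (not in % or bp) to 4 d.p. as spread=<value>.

d₁ = [ln(V₀/D) + (r + σ²/2)T] / (σ√T)
   = [ln(519.9192/378.7901) + (0.0357 + 0.5·0.2520²)·3.2022] / (0.2520·√3.2022)
   = [0.316691 + 0.215995] / 0.450946 = 1.181263
d₂ = d₁ − σ√T = 1.181263 − 0.450946 = 0.730316
N(d₁) = 0.881251,  N(d₂) = 0.767402,  e^(−rT) = 0.891974
E₀ = V₀·N(d₁) − D·e^(−rT)·N(d₂)
   = 519.9192·0.881251 − 378.7901·0.891974·0.767402 = 198.896589
B₀ = V₀ − E₀ = 519.9192 − 198.896589 = 321.022611
spread = −(1/T)·ln(B₀/D) − r = −(1/3.2022)·ln(321.022611/378.7901) − 0.0357 = 0.01597406

spread=0.0160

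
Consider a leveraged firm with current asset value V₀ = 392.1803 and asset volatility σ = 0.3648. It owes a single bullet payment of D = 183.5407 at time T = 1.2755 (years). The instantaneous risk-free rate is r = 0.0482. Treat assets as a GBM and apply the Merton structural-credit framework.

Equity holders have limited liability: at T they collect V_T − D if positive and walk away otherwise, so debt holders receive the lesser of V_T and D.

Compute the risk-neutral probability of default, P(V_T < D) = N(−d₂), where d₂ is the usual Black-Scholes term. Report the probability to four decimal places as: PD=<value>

d₁ = [ln(V₀/D) + (r + σ²/2)T] / (σ√T)
   = [ln(392.1803/183.5407) + (0.0482 + 0.5·0.3648²)·1.2755] / (0.3648·√1.2755)
   = [0.759285 + 0.146350] / 0.411998 = 2.198155
d₂ = d₁ − σ√T = 2.198155 − 0.411998 = 1.786157
risk-neutral PD = N(−d₂) = N(-1.786157) = 0.037037

PD=0.0370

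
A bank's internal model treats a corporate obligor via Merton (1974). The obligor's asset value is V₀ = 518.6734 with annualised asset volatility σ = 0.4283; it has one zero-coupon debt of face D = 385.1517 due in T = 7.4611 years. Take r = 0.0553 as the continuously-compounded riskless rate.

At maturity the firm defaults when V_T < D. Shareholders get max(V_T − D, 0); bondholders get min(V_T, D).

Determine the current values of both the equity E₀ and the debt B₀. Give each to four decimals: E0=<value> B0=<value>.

E0=328.4616 B0=190.2118

d₁ = [ln(V₀/D) + (r + σ²/2)T] / (σ√T)
   = [ln(518.6734/385.1517) + (0.0553 + 0.5·0.4283²)·7.4611] / (0.4283·√7.4611)
   = [0.297637 + 1.096934] / 1.169902 = 1.192041
d₂ = d₁ − σ√T = 1.192041 − 1.169902 = 0.022139
N(d₁) = 0.883377,  N(d₂) = 0.508831,  e^(−rT) = 0.661928
E₀ = V₀·N(d₁) − D·e^(−rT)·N(d₂)
   = 518.6734·0.883377 − 385.1517·0.661928·0.508831 = 328.461554
B₀ = V₀ − E₀ = 518.6734 − 328.461554 = 190.211846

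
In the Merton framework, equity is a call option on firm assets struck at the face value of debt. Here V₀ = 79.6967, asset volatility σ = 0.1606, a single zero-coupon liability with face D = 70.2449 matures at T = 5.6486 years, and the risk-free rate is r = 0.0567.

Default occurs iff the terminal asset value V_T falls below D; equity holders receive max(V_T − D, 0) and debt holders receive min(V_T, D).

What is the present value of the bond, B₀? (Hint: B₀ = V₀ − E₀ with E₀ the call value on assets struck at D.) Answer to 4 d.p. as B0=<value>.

d₁ = [ln(V₀/D) + (r + σ²/2)T] / (σ√T)
   = [ln(79.6967/70.2449) + (0.0567 + 0.5·0.1606²)·5.6486] / (0.1606·√5.6486)
   = [0.126240 + 0.393121] / 0.381695 = 1.360673
d₂ = d₁ − σ√T = 1.360673 − 0.381695 = 0.978978
N(d₁) = 0.913191,  N(d₂) = 0.836205,  e^(−rT) = 0.725949
E₀ = V₀·N(d₁) − D·e^(−rT)·N(d₂)
   = 79.6967·0.913191 − 70.2449·0.725949·0.836205 = 30.136750
B₀ = V₀ − E₀ = 79.6967 − 30.136750 = 49.559950

B0=49.5600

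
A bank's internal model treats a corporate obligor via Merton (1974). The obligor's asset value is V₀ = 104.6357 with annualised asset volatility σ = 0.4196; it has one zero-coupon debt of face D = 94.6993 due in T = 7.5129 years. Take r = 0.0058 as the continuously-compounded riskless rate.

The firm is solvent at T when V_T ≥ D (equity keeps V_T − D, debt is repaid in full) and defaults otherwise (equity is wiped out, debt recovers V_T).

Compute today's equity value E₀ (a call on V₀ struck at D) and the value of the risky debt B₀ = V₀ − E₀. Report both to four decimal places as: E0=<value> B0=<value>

E0=49.7334 B0=54.9023

d₁ = [ln(V₀/D) + (r + σ²/2)T] / (σ√T)
   = [ln(104.6357/94.6993) + (0.0058 + 0.5·0.4196²)·7.5129] / (0.4196·√7.5129)
   = [0.099778 + 0.704951] / 1.150110 = 0.699698
d₂ = d₁ − σ√T = 0.699698 − 1.150110 = -0.450412
N(d₁) = 0.757942,  N(d₂) = 0.326207,  e^(−rT) = 0.957361
E₀ = V₀·N(d₁) − D·e^(−rT)·N(d₂)
   = 104.6357·0.757942 − 94.6993·0.957361·0.326207 = 49.733428
B₀ = V₀ − E₀ = 104.6357 − 49.733428 = 54.902272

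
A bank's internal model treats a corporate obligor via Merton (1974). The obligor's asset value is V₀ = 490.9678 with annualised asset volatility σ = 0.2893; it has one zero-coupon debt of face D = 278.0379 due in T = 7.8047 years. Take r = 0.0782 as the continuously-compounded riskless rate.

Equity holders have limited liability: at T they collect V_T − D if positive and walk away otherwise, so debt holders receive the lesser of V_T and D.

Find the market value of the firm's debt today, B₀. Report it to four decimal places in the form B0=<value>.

B0=144.3428

d₁ = [ln(V₀/D) + (r + σ²/2)T] / (σ√T)
   = [ln(490.9678/278.0379) + (0.0782 + 0.5·0.2893²)·7.8047] / (0.2893·√7.8047)
   = [0.568621 + 0.936933] / 0.808214 = 1.862815
d₂ = d₁ − σ√T = 1.862815 − 0.808214 = 1.054601
N(d₁) = 0.968756,  N(d₂) = 0.854196,  e^(−rT) = 0.543173
E₀ = V₀·N(d₁) − D·e^(−rT)·N(d₂)
   = 490.9678·0.968756 − 278.0379·0.543173·0.854196 = 346.624976
B₀ = V₀ − E₀ = 490.9678 − 346.624976 = 144.342824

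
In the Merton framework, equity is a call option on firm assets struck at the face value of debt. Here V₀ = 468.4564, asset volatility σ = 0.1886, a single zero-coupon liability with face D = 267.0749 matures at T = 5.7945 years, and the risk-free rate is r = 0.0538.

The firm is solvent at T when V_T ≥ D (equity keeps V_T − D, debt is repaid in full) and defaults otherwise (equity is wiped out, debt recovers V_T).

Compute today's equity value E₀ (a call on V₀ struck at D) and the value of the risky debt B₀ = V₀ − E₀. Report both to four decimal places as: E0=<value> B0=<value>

E0=274.3096 B0=194.1468

d₁ = [ln(V₀/D) + (r + σ²/2)T] / (σ√T)
   = [ln(468.4564/267.0749) + (0.0538 + 0.5·0.1886²)·5.7945] / (0.1886·√5.7945)
   = [0.561914 + 0.414799] / 0.453994 = 2.151381
d₂ = d₁ − σ√T = 2.151381 − 0.453994 = 1.697387
N(d₁) = 0.984277,  N(d₂) = 0.955188,  e^(−rT) = 0.732169
E₀ = V₀·N(d₁) − D·e^(−rT)·N(d₂)
   = 468.4564·0.984277 − 267.0749·0.732169·0.955188 = 274.309559
B₀ = V₀ − E₀ = 468.4564 − 274.309559 = 194.146841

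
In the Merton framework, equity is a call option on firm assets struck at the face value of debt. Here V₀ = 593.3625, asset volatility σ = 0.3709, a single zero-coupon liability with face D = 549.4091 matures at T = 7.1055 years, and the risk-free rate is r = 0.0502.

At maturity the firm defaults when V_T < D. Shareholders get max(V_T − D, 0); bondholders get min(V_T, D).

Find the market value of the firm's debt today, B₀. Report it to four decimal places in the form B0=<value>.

B0=287.8331

d₁ = [ln(V₀/D) + (r + σ²/2)T] / (σ√T)
   = [ln(593.3625/549.4091) + (0.0502 + 0.5·0.3709²)·7.1055] / (0.3709·√7.1055)
   = [0.076962 + 0.845437] / 0.988676 = 0.932963
d₂ = d₁ − σ√T = 0.932963 − 0.988676 = -0.055713
N(d₁) = 0.824581,  N(d₂) = 0.477785,  e^(−rT) = 0.699985
E₀ = V₀·N(d₁) − D·e^(−rT)·N(d₂)
   = 593.3625·0.824581 − 549.4091·0.699985·0.477785 = 305.529386
B₀ = V₀ − E₀ = 593.3625 − 305.529386 = 287.833114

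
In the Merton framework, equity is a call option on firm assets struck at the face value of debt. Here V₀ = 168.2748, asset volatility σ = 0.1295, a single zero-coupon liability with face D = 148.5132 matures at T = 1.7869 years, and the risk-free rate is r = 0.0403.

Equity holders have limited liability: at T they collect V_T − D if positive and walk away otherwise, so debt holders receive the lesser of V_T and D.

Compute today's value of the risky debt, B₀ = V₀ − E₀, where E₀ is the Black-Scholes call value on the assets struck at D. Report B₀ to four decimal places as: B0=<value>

B0=136.5180

d₁ = [ln(V₀/D) + (r + σ²/2)T] / (σ√T)
   = [ln(168.2748/148.5132) + (0.0403 + 0.5·0.1295²)·1.7869] / (0.1295·√1.7869)
   = [0.124925 + 0.086995] / 0.173109 = 1.224199
d₂ = d₁ − σ√T = 1.224199 − 0.173109 = 1.051090
N(d₁) = 0.889561,  N(d₂) = 0.853391,  e^(−rT) = 0.930520
E₀ = V₀·N(d₁) − D·e^(−rT)·N(d₂)
   = 168.2748·0.889561 − 148.5132·0.930520·0.853391 = 31.756819
B₀ = V₀ − E₀ = 168.2748 − 31.756819 = 136.517981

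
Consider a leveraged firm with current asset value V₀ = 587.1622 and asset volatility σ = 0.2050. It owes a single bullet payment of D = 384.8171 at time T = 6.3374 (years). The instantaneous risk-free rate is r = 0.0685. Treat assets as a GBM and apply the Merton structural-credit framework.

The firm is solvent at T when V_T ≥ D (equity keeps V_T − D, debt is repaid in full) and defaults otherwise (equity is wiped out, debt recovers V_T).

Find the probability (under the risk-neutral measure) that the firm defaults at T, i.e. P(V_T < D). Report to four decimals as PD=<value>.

d₁ = [ln(V₀/D) + (r + σ²/2)T] / (σ√T)
   = [ln(587.1622/384.8171) + (0.0685 + 0.5·0.2050²)·6.3374] / (0.2050·√6.3374)
   = [0.422533 + 0.567277] / 0.516071 = 1.917972
d₂ = d₁ − σ√T = 1.917972 − 0.516071 = 1.401901
risk-neutral PD = N(−d₂) = N(-1.401901) = 0.080472

PD=0.0805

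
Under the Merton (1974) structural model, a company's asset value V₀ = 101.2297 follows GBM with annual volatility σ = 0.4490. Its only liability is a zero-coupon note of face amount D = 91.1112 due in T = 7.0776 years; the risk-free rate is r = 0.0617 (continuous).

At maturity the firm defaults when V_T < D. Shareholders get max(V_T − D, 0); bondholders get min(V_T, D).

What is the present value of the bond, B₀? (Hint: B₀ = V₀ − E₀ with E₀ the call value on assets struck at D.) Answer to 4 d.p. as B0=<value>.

d₁ = [ln(V₀/D) + (r + σ²/2)T] / (σ√T)
   = [ln(101.2297/91.1112) + (0.0617 + 0.5·0.4490²)·7.0776] / (0.4490·√7.0776)
   = [0.105311 + 1.150114] / 1.194509 = 1.050997
d₂ = d₁ − σ√T = 1.050997 − 1.194509 = -0.143512
N(d₁) = 0.853370,  N(d₂) = 0.442943,  e^(−rT) = 0.646173
E₀ = V₀·N(d₁) − D·e^(−rT)·N(d₂)
   = 101.2297·0.853370 − 91.1112·0.646173·0.442943 = 60.308740
B₀ = V₀ − E₀ = 101.2297 − 60.308740 = 40.920960

B0=40.9210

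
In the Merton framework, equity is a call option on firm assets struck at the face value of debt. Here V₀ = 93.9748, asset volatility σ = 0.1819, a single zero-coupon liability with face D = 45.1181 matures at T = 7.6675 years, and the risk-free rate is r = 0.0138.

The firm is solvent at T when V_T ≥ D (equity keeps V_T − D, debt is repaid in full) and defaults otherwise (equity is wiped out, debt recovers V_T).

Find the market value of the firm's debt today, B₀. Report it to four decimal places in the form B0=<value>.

B0=39.9859

d₁ = [ln(V₀/D) + (r + σ²/2)T] / (σ√T)
   = [ln(93.9748/45.1181) + (0.0138 + 0.5·0.1819²)·7.6675] / (0.1819·√7.6675)
   = [0.733743 + 0.232661] / 0.503686 = 1.918665
d₂ = d₁ − σ√T = 1.918665 − 0.503686 = 1.414980
N(d₁) = 0.972487,  N(d₂) = 0.921463,  e^(−rT) = 0.899594
E₀ = V₀·N(d₁) − D·e^(−rT)·N(d₂)
   = 93.9748·0.972487 − 45.1181·0.899594·0.921463 = 53.988925
B₀ = V₀ − E₀ = 93.9748 − 53.988925 = 39.985875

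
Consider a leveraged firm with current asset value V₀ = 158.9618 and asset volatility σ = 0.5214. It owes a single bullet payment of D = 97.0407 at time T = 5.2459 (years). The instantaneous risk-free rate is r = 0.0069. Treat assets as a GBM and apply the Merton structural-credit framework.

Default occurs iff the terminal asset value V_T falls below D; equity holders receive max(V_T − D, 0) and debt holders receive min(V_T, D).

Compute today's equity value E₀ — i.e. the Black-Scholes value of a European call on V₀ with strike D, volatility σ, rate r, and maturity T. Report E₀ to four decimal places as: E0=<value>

d₁ = [ln(V₀/D) + (r + σ²/2)T] / (σ√T)
   = [ln(158.9618/97.0407) + (0.0069 + 0.5·0.5214²)·5.2459] / (0.5214·√5.2459)
   = [0.493533 + 0.749267] / 1.194211 = 1.040687
d₂ = d₁ − σ√T = 1.040687 − 1.194211 = -0.153524
N(d₁) = 0.850990,  N(d₂) = 0.438993,  e^(−rT) = 0.964451
E₀ = V₀·N(d₁) − D·e^(−rT)·N(d₂)
   = 158.9618·0.850990 − 97.0407·0.964451·0.438993 = 94.189100

E0=94.1891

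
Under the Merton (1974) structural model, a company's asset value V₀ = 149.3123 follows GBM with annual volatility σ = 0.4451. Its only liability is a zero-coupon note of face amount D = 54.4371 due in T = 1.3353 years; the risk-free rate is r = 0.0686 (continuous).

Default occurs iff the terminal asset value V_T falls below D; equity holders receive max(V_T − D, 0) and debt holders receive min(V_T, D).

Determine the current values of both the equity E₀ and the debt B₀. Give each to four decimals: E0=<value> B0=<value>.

d₁ = [ln(V₀/D) + (r + σ²/2)T] / (σ√T)
   = [ln(149.3123/54.4371) + (0.0686 + 0.5·0.4451²)·1.3353] / (0.4451·√1.3353)
   = [1.008994 + 0.223872] / 0.514336 = 2.397006
d₂ = d₁ − σ√T = 2.397006 − 0.514336 = 1.882670
N(d₁) = 0.991735,  N(d₂) = 0.970127,  e^(−rT) = 0.912469
E₀ = V₀·N(d₁) − D·e^(−rT)·N(d₂)
   = 149.3123·0.991735 − 54.4371·0.912469·0.970127 = 99.889948
B₀ = V₀ − E₀ = 149.3123 − 99.889948 = 49.422352

E0=99.8899 B0=49.4224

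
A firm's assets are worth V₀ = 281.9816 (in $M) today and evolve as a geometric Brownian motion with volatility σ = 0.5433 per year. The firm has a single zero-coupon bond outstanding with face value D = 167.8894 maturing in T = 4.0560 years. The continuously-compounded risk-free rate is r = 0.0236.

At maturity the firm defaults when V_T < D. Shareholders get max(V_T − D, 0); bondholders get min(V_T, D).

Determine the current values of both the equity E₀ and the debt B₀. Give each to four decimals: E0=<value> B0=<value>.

E0=167.0925 B0=114.8891

d₁ = [ln(V₀/D) + (r + σ²/2)T] / (σ√T)
   = [ln(281.9816/167.8894) + (0.0236 + 0.5·0.5433²)·4.0560] / (0.5433·√4.0560)
   = [0.518536 + 0.694336] / 1.094180 = 1.108477
d₂ = d₁ − σ√T = 1.108477 − 1.094180 = 0.014297
N(d₁) = 0.866172,  N(d₂) = 0.505703,  e^(−rT) = 0.908717
E₀ = V₀·N(d₁) − D·e^(−rT)·N(d₂)
   = 281.9816·0.866172 − 167.8894·0.908717·0.505703 = 167.092452
B₀ = V₀ − E₀ = 281.9816 − 167.092452 = 114.889148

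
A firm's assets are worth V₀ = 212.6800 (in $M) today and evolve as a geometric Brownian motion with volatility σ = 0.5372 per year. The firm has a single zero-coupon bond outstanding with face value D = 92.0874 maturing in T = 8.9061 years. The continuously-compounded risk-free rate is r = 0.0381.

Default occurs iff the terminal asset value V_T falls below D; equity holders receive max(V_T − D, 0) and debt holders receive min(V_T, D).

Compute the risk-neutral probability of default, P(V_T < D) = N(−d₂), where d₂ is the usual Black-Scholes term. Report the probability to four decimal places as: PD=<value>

d₁ = [ln(V₀/D) + (r + σ²/2)T] / (σ√T)
   = [ln(212.6800/92.0874) + (0.0381 + 0.5·0.5372²)·8.9061] / (0.5372·√8.9061)
   = [0.837051 + 1.624401] / 1.603171 = 1.535364
d₂ = d₁ − σ√T = 1.535364 − 1.603171 = -0.067806
risk-neutral PD = N(−d₂) = N(0.067806) = 0.527030

PD=0.5270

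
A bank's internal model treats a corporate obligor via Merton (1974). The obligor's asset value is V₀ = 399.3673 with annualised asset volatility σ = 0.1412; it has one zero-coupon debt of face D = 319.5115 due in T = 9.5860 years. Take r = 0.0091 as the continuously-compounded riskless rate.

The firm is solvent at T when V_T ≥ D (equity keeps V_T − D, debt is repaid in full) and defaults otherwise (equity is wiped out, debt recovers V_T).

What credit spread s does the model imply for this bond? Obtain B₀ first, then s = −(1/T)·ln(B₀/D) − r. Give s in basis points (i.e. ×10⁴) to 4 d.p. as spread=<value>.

d₁ = [ln(V₀/D) + (r + σ²/2)T] / (σ√T)
   = [ln(399.3673/319.5115) + (0.0091 + 0.5·0.1412²)·9.5860] / (0.1412·√9.5860)
   = [0.223088 + 0.182793] / 0.437173 = 0.928422
d₂ = d₁ − σ√T = 0.928422 − 0.437173 = 0.491249
N(d₁) = 0.823406,  N(d₂) = 0.688375,  e^(−rT) = 0.916464
E₀ = V₀·N(d₁) − D·e^(−rT)·N(d₂)
   = 399.3673·0.823406 − 319.5115·0.916464·0.688375 = 127.270860
B₀ = V₀ − E₀ = 399.3673 − 127.270860 = 272.096440
spread = −(1/T)·ln(B₀/D) − r = −(1/9.5860)·ln(272.096440/319.5115) − 0.0091 = 0.00765743
in basis points: 0.00765743 × 10⁴ = 76.5743 bp

spread=76.5743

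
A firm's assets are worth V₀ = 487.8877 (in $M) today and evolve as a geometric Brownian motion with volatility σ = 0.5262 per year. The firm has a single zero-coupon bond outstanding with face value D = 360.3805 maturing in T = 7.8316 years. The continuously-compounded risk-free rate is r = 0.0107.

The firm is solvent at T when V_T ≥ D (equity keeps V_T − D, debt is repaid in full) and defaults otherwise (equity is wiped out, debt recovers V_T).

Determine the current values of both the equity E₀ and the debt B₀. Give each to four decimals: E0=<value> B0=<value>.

d₁ = [ln(V₀/D) + (r + σ²/2)T] / (σ√T)
   = [ln(487.8877/360.3805) + (0.0107 + 0.5·0.5262²)·7.8316] / (0.5262·√7.8316)
   = [0.302925 + 1.168030] / 1.472570 = 0.998903
d₂ = d₁ − σ√T = 0.998903 − 1.472570 = -0.473668
N(d₁) = 0.841079,  N(d₂) = 0.317868,  e^(−rT) = 0.919617
E₀ = V₀·N(d₁) − D·e^(−rT)·N(d₂)
   = 487.8877·0.841079 − 360.3805·0.919617·0.317868 = 305.006736
B₀ = V₀ − E₀ = 487.8877 − 305.006736 = 182.880964

E0=305.0067 B0=182.8810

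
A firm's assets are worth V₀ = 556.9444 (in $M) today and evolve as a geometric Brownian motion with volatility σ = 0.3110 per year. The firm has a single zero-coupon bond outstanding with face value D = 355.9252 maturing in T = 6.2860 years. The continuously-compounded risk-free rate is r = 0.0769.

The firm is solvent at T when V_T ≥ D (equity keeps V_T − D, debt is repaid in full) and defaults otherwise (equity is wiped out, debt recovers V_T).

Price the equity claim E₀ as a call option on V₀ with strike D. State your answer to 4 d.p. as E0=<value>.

d₁ = [ln(V₀/D) + (r + σ²/2)T] / (σ√T)
   = [ln(556.9444/355.9252) + (0.0769 + 0.5·0.3110²)·6.2860] / (0.3110·√6.2860)
   = [0.447745 + 0.787388] / 0.779736 = 1.584039
d₂ = d₁ − σ√T = 1.584039 − 0.779736 = 0.804303
N(d₁) = 0.943408,  N(d₂) = 0.789389,  e^(−rT) = 0.616687
E₀ = V₀·N(d₁) − D·e^(−rT)·N(d₂)
   = 556.9444·0.943408 − 355.9252·0.616687·0.789389 = 352.159020

E0=352.1590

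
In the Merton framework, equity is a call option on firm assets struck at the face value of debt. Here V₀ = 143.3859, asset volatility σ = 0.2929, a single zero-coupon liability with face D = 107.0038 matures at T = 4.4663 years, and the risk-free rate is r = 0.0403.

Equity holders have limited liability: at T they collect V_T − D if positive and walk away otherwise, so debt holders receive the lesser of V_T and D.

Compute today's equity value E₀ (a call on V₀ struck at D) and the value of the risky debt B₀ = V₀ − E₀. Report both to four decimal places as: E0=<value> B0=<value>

d₁ = [ln(V₀/D) + (r + σ²/2)T] / (σ√T)
   = [ln(143.3859/107.0038) + (0.0403 + 0.5·0.2929²)·4.4663] / (0.2929·√4.4663)
   = [0.292675 + 0.371575] / 0.619004 = 1.073095
d₂ = d₁ − σ√T = 1.073095 − 0.619004 = 0.454091
N(d₁) = 0.858386,  N(d₂) = 0.675118,  e^(−rT) = 0.835277
E₀ = V₀·N(d₁) − D·e^(−rT)·N(d₂)
   = 143.3859·0.858386 − 107.0038·0.835277·0.675118 = 62.739808
B₀ = V₀ − E₀ = 143.3859 − 62.739808 = 80.646092

E0=62.7398 B0=80.6461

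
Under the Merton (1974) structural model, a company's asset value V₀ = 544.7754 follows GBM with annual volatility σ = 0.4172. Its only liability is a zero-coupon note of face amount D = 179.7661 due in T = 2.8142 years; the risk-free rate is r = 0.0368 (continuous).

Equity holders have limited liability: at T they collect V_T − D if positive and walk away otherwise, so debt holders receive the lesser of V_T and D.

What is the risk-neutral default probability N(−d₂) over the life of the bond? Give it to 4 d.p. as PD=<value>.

d₁ = [ln(V₀/D) + (r + σ²/2)T] / (σ√T)
   = [ln(544.7754/179.7661) + (0.0368 + 0.5·0.4172²)·2.8142] / (0.4172·√2.8142)
   = [1.108717 + 0.348477] / 0.699877 = 2.082071
d₂ = d₁ − σ√T = 2.082071 − 0.699877 = 1.382194
risk-neutral PD = N(−d₂) = N(-1.382194) = 0.083456

PD=0.0835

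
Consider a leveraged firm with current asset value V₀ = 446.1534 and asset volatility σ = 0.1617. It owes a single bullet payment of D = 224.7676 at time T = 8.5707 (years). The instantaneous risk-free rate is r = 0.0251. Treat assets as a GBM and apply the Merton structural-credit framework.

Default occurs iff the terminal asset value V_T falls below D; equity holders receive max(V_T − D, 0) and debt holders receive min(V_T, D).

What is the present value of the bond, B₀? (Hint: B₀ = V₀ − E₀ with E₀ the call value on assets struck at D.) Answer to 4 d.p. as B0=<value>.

d₁ = [ln(V₀/D) + (r + σ²/2)T] / (σ√T)
   = [ln(446.1534/224.7676) + (0.0251 + 0.5·0.1617²)·8.5707] / (0.1617·√8.5707)
   = [0.685596 + 0.327173] / 0.473389 = 2.139401
d₂ = d₁ − σ√T = 2.139401 − 0.473389 = 1.666012
N(d₁) = 0.983798,  N(d₂) = 0.952145,  e^(−rT) = 0.806441
E₀ = V₀·N(d₁) − D·e^(−rT)·N(d₂)
   = 446.1534·0.983798 − 224.7676·0.806441·0.952145 = 266.337574
B₀ = V₀ − E₀ = 446.1534 − 266.337574 = 179.815826

B0=179.8158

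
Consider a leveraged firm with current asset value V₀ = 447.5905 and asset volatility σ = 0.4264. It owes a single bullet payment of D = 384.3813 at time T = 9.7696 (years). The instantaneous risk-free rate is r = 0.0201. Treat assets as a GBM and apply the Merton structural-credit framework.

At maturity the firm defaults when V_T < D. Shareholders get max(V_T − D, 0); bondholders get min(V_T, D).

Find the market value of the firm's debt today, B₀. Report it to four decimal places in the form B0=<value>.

d₁ = [ln(V₀/D) + (r + σ²/2)T] / (σ√T)
   = [ln(447.5905/384.3813) + (0.0201 + 0.5·0.4264²)·9.7696] / (0.4264·√9.7696)
   = [0.152244 + 1.084508] / 1.332771 = 0.927955
d₂ = d₁ − σ√T = 0.927955 − 1.332771 = -0.404816
N(d₁) = 0.823285,  N(d₂) = 0.342806,  e^(−rT) = 0.821709
E₀ = V₀·N(d₁) − D·e^(−rT)·N(d₂)
   = 447.5905·0.823285 − 384.3813·0.821709·0.342806 = 260.219109
B₀ = V₀ − E₀ = 447.5905 − 260.219109 = 187.371391

B0=187.3714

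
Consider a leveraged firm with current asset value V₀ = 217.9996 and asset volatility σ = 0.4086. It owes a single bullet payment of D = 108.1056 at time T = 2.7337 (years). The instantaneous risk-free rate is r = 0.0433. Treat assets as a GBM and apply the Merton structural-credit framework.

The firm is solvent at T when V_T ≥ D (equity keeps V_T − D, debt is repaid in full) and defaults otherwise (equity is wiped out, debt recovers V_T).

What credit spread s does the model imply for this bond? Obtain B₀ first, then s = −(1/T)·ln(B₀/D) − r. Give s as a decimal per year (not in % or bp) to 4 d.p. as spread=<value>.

spread=0.0201

d₁ = [ln(V₀/D) + (r + σ²/2)T] / (σ√T)
   = [ln(217.9996/108.1056) + (0.0433 + 0.5·0.4086²)·2.7337] / (0.4086·√2.7337)
   = [0.701385 + 0.346570] / 0.675575 = 1.551204
d₂ = d₁ − σ√T = 1.551204 − 0.675575 = 0.875628
N(d₁) = 0.939574,  N(d₂) = 0.809384,  e^(−rT) = 0.888368
E₀ = V₀·N(d₁) − D·e^(−rT)·N(d₂)
   = 217.9996·0.939574 − 108.1056·0.888368·0.809384 = 127.095405
B₀ = V₀ − E₀ = 217.9996 − 127.095405 = 90.904195
spread = −(1/T)·ln(B₀/D) − r = −(1/2.7337)·ln(90.904195/108.1056) − 0.0433 = 0.02009480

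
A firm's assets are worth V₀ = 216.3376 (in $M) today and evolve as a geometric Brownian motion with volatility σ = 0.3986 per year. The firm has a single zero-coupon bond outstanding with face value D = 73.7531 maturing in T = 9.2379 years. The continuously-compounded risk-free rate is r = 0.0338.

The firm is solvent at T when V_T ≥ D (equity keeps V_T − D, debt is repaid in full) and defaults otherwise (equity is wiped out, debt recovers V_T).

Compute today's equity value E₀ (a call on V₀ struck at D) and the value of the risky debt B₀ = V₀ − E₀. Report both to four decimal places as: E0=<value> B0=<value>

d₁ = [ln(V₀/D) + (r + σ²/2)T] / (σ√T)
   = [ln(216.3376/73.7531) + (0.0338 + 0.5·0.3986²)·9.2379] / (0.3986·√9.2379)
   = [1.076117 + 1.046109] / 1.211501 = 1.751732
d₂ = d₁ − σ√T = 1.751732 − 1.211501 = 0.540231
N(d₁) = 0.960090,  N(d₂) = 0.705481,  e^(−rT) = 0.731805
E₀ = V₀·N(d₁) − D·e^(−rT)·N(d₂)
   = 216.3376·0.960090 − 73.7531·0.731805·0.705481 = 169.626724
B₀ = V₀ − E₀ = 216.3376 − 169.626724 = 46.710876

E0=169.6267 B0=46.7109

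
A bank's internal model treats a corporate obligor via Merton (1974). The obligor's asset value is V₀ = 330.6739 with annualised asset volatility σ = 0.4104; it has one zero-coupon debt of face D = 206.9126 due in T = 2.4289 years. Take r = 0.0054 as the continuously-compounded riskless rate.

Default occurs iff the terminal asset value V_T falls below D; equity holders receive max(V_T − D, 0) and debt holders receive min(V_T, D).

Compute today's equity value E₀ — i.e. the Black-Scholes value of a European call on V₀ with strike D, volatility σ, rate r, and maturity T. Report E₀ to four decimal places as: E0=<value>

E0=147.4965

d₁ = [ln(V₀/D) + (r + σ²/2)T] / (σ√T)
   = [ln(330.6739/206.9126) + (0.0054 + 0.5·0.4104²)·2.4289] / (0.4104·√2.4289)
   = [0.468836 + 0.217664] / 0.639605 = 1.073318
d₂ = d₁ − σ√T = 1.073318 − 0.639605 = 0.433712
N(d₁) = 0.858436,  N(d₂) = 0.667751,  e^(−rT) = 0.986970
E₀ = V₀·N(d₁) − D·e^(−rT)·N(d₂)
   = 330.6739·0.858436 − 206.9126·0.986970·0.667751 = 147.496489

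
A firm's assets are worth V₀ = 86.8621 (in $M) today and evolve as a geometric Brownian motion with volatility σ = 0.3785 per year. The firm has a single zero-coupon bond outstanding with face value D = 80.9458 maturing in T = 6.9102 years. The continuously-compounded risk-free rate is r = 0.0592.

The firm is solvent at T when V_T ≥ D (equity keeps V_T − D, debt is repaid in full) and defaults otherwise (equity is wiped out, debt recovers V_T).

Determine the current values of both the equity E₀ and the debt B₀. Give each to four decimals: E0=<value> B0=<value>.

E0=46.0931 B0=40.7690

d₁ = [ln(V₀/D) + (r + σ²/2)T] / (σ√T)
   = [ln(86.8621/80.9458) + (0.0592 + 0.5·0.3785²)·6.9102] / (0.3785·√6.9102)
   = [0.070542 + 0.904069] / 0.994973 = 0.979536
d₂ = d₁ − σ√T = 0.979536 − 0.994973 = -0.015437
N(d₁) = 0.836342,  N(d₂) = 0.493842,  e^(−rT) = 0.664259
E₀ = V₀·N(d₁) − D·e^(−rT)·N(d₂)
   = 86.8621·0.836342 − 80.9458·0.664259·0.493842 = 46.093104
B₀ = V₀ − E₀ = 86.8621 − 46.093104 = 40.768996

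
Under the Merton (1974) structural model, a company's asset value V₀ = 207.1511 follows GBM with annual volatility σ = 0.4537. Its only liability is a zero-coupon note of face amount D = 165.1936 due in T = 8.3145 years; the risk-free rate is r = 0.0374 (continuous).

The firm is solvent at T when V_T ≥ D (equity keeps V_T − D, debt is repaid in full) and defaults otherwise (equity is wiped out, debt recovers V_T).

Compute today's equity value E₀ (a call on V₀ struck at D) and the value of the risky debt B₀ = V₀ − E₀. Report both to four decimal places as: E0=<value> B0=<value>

d₁ = [ln(V₀/D) + (r + σ²/2)T] / (σ√T)
   = [ln(207.1511/165.1936) + (0.0374 + 0.5·0.4537²)·8.3145] / (0.4537·√8.3145)
   = [0.226330 + 1.166706] / 1.308238 = 1.064819
d₂ = d₁ − σ√T = 1.064819 − 1.308238 = -0.243420
N(d₁) = 0.856521,  N(d₂) = 0.403840,  e^(−rT) = 0.732741
E₀ = V₀·N(d₁) − D·e^(−rT)·N(d₂)
   = 207.1511·0.856521 − 165.1936·0.732741·0.403840 = 128.546754
B₀ = V₀ − E₀ = 207.1511 − 128.546754 = 78.604346

E0=128.5468 B0=78.6043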